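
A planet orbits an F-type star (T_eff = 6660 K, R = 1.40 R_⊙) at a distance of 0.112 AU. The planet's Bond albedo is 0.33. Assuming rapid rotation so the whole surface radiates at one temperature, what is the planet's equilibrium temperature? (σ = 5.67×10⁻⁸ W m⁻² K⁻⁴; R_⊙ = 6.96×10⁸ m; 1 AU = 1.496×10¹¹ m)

T_eq ≈ 1030 K

R_⋆ = 1.40 × 6.96×10⁸ = 9.74×10⁸ m.
d = 0.112 AU = 1.68×10¹⁰ m.
L = 4πR_⋆²σT_⋆⁴ = 4π(9.74×10⁸)² × 5.67×10⁻⁸ × (6660)⁴ = 1.33×10²⁷ W.
S = L/(4πd²) = 3.77×10⁵ W m⁻².
Energy balance: absorbed = emitted ⇒ πR²·S(1−A) = 4πR²·σT_eq⁴, so T_eq⁴ = S(1−A)/(4σ).
T_eq = [3.77×10⁵ × 0.67 / (4 × 5.67×10⁻⁸)]^(1/4) = (1.11×10¹²)^(1/4) = 1030 K.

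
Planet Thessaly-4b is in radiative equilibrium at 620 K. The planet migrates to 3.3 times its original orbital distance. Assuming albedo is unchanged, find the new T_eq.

T_eq ∝ L^(1/4) · d^(−1/2).
T′ = 620 / 3.3^(1/2) = 341 K.

T_eq ≈ 341 K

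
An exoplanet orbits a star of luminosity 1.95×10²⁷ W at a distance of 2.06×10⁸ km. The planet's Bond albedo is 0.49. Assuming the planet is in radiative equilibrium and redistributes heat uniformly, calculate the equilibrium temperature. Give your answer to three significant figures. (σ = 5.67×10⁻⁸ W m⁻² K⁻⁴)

T_eq ≈ 301 K

d = 2.06×10⁸ km = 2.06×10¹¹ m.
Flux: S = L/(4πd²) = 1.95×10²⁷/(4π×(2.06×10¹¹)²) = 3660 W m⁻².
Energy balance: absorbed = emitted ⇒ πR²·S(1−A) = 4πR²·σT_eq⁴, so T_eq⁴ = S(1−A)/(4σ).
T_eq = [3660 × 0.51 / (4 × 5.67×10⁻⁸)]^(1/4) = (8.22×10⁹)^(1/4) = 301 K.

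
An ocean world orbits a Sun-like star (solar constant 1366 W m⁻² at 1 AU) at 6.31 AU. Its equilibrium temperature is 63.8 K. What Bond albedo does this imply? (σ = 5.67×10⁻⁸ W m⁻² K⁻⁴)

Flux at 6.31 AU: S = 1366/6.31² = 34.3 W m⁻².
From T_eq⁴ = S(1−A)/(4σ): 1−A = 4σT_eq⁴/S.
1−A = 4 × 5.67×10⁻⁸ × (63.8)⁴ / 34.3 = 0.110.

A ≈ 0.89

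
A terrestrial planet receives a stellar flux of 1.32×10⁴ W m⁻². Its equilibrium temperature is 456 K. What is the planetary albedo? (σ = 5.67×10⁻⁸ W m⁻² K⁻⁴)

A ≈ 0.26

From T_eq⁴ = S(1−A)/(4σ): 1−A = 4σT_eq⁴/S.
1−A = 4 × 5.67×10⁻⁸ × (456)⁴ / 1.32×10⁴ = 0.743.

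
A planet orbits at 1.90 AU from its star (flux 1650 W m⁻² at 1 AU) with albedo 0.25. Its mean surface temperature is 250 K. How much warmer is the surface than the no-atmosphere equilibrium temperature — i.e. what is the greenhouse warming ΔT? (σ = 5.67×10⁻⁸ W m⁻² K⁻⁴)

ΔT ≈ 52.8 K

S = 1650/1.90² = 457.1 W m⁻².
T_eq = [S(1−A)/(4σ)]^(1/4) = [457.1×0.75/(4×5.67×10⁻⁸)]^(1/4) = 197.2 K.
ΔT = T_surf − T_eq = 250 − 197.2.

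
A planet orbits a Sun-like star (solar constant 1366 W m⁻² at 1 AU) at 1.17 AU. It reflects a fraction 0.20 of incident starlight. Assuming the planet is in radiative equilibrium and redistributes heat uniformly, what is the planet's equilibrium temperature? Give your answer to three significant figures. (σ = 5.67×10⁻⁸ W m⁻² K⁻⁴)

Flux at 1.17 AU: S = 1366/1.17² = 998 W m⁻².
Energy balance: absorbed = emitted ⇒ πR²·S(1−A) = 4πR²·σT_eq⁴, so T_eq⁴ = S(1−A)/(4σ).
T_eq = [998 × 0.80 / (4 × 5.67×10⁻⁸)]^(1/4) = (3.52×10⁹)^(1/4) = 244 K.

T_eq ≈ 244 K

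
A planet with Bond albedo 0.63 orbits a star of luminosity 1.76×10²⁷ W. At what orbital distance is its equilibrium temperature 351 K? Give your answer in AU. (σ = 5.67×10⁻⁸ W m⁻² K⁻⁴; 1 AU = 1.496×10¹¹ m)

d ≈ 0.820 AU

From T_eq⁴ = L(1−A)/(16πσd²): d = √[L(1−A)/(16πσT_eq⁴)].
d = √[1.76×10²⁷ × 0.37 / (16π × 5.67×10⁻⁸ × (351)⁴)] = 1.23×10¹¹ m = 0.820 AU.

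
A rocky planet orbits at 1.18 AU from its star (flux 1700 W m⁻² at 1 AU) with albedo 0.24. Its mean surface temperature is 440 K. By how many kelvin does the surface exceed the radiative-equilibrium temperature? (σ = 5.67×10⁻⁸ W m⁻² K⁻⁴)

ΔT ≈ 187.1 K

S = 1700/1.18² = 1221 W m⁻².
T_eq = [S(1−A)/(4σ)]^(1/4) = [1221×0.76/(4×5.67×10⁻⁸)]^(1/4) = 252.9 K.
ΔT = T_surf − T_eq = 440 − 252.9.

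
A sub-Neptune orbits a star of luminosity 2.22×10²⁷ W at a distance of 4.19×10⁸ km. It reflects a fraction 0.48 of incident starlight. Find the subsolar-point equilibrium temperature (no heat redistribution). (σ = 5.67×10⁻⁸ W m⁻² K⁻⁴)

d = 4.19×10⁸ km = 4.19×10¹¹ m.
Flux: S = L/(4πd²) = 2.22×10²⁷/(4π×(4.19×10¹¹)²) = 1010 W m⁻².
At the subsolar point the surface absorbs S(1−A) and emits σT⁴ per unit area — no factor of 4, since only the local patch is in balance.
T = [1010 × 0.52 / 5.67×10⁻⁸]^(1/4) = (9.23×10⁹)^(1/4) = 310 K.

T_ss ≈ 310 K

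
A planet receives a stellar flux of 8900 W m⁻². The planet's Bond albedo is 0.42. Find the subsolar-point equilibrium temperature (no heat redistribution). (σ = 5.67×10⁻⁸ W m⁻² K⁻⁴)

At the subsolar point the surface absorbs S(1−A) and emits σT⁴ per unit area — no factor of 4, since only the local patch is in balance.
T = [8900 × 0.58 / 5.67×10⁻⁸]^(1/4) = (9.10×10¹⁰)^(1/4) = 549 K.

T_ss ≈ 549 K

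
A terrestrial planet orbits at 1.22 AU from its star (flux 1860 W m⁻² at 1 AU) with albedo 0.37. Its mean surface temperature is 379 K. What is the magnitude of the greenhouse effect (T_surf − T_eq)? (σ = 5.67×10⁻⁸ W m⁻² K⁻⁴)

ΔT ≈ 136.3 K

S = 1860/1.22² = 1250 W m⁻².
T_eq = [S(1−A)/(4σ)]^(1/4) = [1250×0.63/(4×5.67×10⁻⁸)]^(1/4) = 242.7 K.
ΔT = T_surf − T_eq = 379 − 242.7.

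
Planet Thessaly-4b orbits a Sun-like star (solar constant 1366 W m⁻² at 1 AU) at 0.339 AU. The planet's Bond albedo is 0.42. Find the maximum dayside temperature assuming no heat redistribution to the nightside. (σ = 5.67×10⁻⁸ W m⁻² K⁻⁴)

Flux at 0.339 AU: S = 1366/0.339² = 1.19×10⁴ W m⁻².
With no redistribution each surface element balances locally: S(1−A) = σT⁴.
T = [1.19×10⁴ × 0.58 / 5.67×10⁻⁸]^(1/4) = (1.22×10¹¹)^(1/4) = 591 K.

T_ss ≈ 591 K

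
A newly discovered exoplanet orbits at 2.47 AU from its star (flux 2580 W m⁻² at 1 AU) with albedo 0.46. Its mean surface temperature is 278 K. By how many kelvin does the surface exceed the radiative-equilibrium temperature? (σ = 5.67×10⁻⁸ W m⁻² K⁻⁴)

S = 2580/2.47² = 422.9 W m⁻².
T_eq = [S(1−A)/(4σ)]^(1/4) = [422.9×0.54/(4×5.67×10⁻⁸)]^(1/4) = 178.1 K.
ΔT = T_surf − T_eq = 278 − 178.1.

ΔT ≈ 99.9 K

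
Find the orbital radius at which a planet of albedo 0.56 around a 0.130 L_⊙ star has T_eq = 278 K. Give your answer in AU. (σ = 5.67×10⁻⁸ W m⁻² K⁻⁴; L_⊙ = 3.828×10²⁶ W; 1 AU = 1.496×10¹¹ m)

L = 0.130 × 3.828×10²⁶ = 4.98×10²⁵ W.
From T_eq⁴ = L(1−A)/(16πσd²): d = √[L(1−A)/(16πσT_eq⁴)].
d = √[4.98×10²⁵ × 0.44 / (16π × 5.67×10⁻⁸ × (278)⁴)] = 3.59×10¹⁰ m = 0.240 AU.

d ≈ 0.240 AU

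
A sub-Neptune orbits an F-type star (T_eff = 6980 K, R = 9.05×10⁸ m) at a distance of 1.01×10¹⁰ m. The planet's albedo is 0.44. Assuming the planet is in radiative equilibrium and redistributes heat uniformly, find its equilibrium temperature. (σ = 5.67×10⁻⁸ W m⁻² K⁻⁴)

T_eq ≈ 1280 K

L = 4πR_⋆²σT_⋆⁴ = 4π(9.05×10⁸)² × 5.67×10⁻⁸ × (6980)⁴ = 1.39×10²⁷ W.
S = L/(4πd²) = 1.08×10⁶ W m⁻².
Energy balance: absorbed = emitted ⇒ πR²·S(1−A) = 4πR²·σT_eq⁴, so T_eq⁴ = S(1−A)/(4σ).
T_eq = [1.08×10⁶ × 0.56 / (4 × 5.67×10⁻⁸)]^(1/4) = (2.67×10¹²)^(1/4) = 1280 K.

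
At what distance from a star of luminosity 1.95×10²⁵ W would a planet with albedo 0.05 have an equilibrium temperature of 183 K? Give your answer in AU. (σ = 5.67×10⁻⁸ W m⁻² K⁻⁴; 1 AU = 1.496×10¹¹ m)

From T_eq⁴ = L(1−A)/(16πσd²): d = √[L(1−A)/(16πσT_eq⁴)].
d = √[1.95×10²⁵ × 0.95 / (16π × 5.67×10⁻⁸ × (183)⁴)] = 7.61×10¹⁰ m = 0.509 AU.

d ≈ 0.509 AU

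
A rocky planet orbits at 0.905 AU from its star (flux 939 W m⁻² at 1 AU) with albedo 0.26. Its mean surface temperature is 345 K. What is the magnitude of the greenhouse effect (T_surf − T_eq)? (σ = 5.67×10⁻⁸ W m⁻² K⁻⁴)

S = 939/0.905² = 1146 W m⁻².
T_eq = [S(1−A)/(4σ)]^(1/4) = [1146×0.74/(4×5.67×10⁻⁸)]^(1/4) = 247.3 K.
ΔT = T_surf − T_eq = 345 − 247.3.

ΔT ≈ 97.7 K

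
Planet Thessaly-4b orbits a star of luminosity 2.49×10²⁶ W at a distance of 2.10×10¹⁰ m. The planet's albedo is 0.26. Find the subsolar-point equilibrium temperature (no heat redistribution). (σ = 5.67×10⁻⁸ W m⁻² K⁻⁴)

Flux: S = L/(4πd²) = 2.49×10²⁶/(4π×(2.10×10¹⁰)²) = 4.49×10⁴ W m⁻².
At the subsolar point the surface absorbs S(1−A) and emits σT⁴ per unit area — no factor of 4, since only the local patch is in balance.
T = [4.49×10⁴ × 0.74 / 5.67×10⁻⁸]^(1/4) = (5.86×10¹¹)^(1/4) = 875 K.

T_ss ≈ 875 K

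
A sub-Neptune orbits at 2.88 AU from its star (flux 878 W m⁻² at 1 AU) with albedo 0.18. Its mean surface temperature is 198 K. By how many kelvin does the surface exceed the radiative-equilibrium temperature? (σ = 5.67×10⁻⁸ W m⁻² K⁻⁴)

ΔT ≈ 58.1 K

S = 878/2.88² = 105.9 W m⁻².
T_eq = [S(1−A)/(4σ)]^(1/4) = [105.9×0.82/(4×5.67×10⁻⁸)]^(1/4) = 139.9 K.
ΔT = T_surf − T_eq = 198 − 139.9.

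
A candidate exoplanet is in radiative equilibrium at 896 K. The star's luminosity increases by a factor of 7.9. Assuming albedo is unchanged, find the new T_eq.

T_eq ∝ L^(1/4) · d^(−1/2).
T′ = 896 × 7.9^(1/4) = 1500 K.

T_eq ≈ 1500 K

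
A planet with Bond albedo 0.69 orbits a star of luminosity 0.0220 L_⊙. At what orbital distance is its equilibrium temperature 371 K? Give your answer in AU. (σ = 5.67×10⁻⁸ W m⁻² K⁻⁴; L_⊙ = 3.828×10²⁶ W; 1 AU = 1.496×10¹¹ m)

d ≈ 0.0465 AU

L = 0.0220 × 3.828×10²⁶ = 8.42×10²⁴ W.
From T_eq⁴ = L(1−A)/(16πσd²): d = √[L(1−A)/(16πσT_eq⁴)].
d = √[8.42×10²⁴ × 0.31 / (16π × 5.67×10⁻⁸ × (371)⁴)] = 6.95×10⁹ m = 0.0465 AU.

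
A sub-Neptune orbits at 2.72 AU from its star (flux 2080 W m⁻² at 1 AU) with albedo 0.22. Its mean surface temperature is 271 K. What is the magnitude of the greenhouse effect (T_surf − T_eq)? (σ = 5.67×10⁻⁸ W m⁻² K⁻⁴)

S = 2080/2.72² = 281.1 W m⁻².
T_eq = [S(1−A)/(4σ)]^(1/4) = [281.1×0.78/(4×5.67×10⁻⁸)]^(1/4) = 176.3 K.
ΔT = T_surf − T_eq = 271 − 176.3.

ΔT ≈ 94.7 K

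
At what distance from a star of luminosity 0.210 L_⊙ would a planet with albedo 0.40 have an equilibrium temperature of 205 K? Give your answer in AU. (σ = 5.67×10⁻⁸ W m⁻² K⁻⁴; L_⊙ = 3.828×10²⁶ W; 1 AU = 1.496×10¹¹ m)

d ≈ 0.654 AU

L = 0.210 × 3.828×10²⁶ = 8.04×10²⁵ W.
From T_eq⁴ = L(1−A)/(16πσd²): d = √[L(1−A)/(16πσT_eq⁴)].
d = √[8.04×10²⁵ × 0.60 / (16π × 5.67×10⁻⁸ × (205)⁴)] = 9.79×10¹⁰ m = 0.654 AU.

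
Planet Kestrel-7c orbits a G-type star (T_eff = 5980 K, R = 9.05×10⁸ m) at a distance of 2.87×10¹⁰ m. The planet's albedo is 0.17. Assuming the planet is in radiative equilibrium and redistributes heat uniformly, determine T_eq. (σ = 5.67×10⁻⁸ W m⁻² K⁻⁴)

L = 4πR_⋆²σT_⋆⁴ = 4π(9.05×10⁸)² × 5.67×10⁻⁸ × (5980)⁴ = 7.46×10²⁶ W.
S = L/(4πd²) = 7.21×10⁴ W m⁻².
Energy balance: absorbed = emitted ⇒ πR²·S(1−A) = 4πR²·σT_eq⁴, so T_eq⁴ = S(1−A)/(4σ).
T_eq = [7.21×10⁴ × 0.83 / (4 × 5.67×10⁻⁸)]^(1/4) = (2.64×10¹¹)^(1/4) = 717 K.

T_eq ≈ 717 K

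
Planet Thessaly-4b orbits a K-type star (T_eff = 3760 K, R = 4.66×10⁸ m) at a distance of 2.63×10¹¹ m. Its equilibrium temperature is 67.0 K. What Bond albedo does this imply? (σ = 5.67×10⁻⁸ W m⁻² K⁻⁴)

A ≈ 0.87

L = 4πR_⋆²σT_⋆⁴ = 4π(4.66×10⁸)² × 5.67×10⁻⁸ × (3760)⁴ = 3.09×10²⁵ W.
S = L/(4πd²) = 35.6 W m⁻².
From T_eq⁴ = S(1−A)/(4σ): 1−A = 4σT_eq⁴/S.
1−A = 4 × 5.67×10⁻⁸ × (67.0)⁴ / 35.6 = 0.128.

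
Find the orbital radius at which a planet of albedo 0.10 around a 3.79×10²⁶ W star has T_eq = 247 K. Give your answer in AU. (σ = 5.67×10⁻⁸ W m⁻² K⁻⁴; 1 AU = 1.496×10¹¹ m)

d ≈ 1.20 AU

From T_eq⁴ = L(1−A)/(16πσd²): d = √[L(1−A)/(16πσT_eq⁴)].
d = √[3.79×10²⁶ × 0.90 / (16π × 5.67×10⁻⁸ × (247)⁴)] = 1.79×10¹¹ m = 1.20 AU.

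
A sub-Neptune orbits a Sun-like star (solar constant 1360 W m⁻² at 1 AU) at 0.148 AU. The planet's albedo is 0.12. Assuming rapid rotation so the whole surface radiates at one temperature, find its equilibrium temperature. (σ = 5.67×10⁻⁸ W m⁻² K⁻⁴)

Flux at 0.148 AU: S = 1360/0.148² = 6.21×10⁴ W m⁻².
Energy balance: absorbed = emitted ⇒ πR²·S(1−A) = 4πR²·σT_eq⁴, so T_eq⁴ = S(1−A)/(4σ).
T_eq = [6.21×10⁴ × 0.88 / (4 × 5.67×10⁻⁸)]^(1/4) = (2.41×10¹¹)^(1/4) = 701 K.

T_eq ≈ 701 K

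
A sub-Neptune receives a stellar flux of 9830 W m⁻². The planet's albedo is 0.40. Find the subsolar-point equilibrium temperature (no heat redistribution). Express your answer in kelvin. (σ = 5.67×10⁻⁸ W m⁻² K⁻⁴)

T_ss ≈ 568 K

At the subsolar point the surface absorbs S(1−A) and emits σT⁴ per unit area — no factor of 4, since only the local patch is in balance.
T = [9830 × 0.60 / 5.67×10⁻⁸]^(1/4) = (1.04×10¹¹)^(1/4) = 568 K.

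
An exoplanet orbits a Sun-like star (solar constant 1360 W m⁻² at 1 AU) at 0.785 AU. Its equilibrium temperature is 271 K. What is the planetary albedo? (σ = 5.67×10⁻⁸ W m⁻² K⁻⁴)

A ≈ 0.45

Flux at 0.785 AU: S = 1360/0.785² = 2210 W m⁻².
From T_eq⁴ = S(1−A)/(4σ): 1−A = 4σT_eq⁴/S.
1−A = 4 × 5.67×10⁻⁸ × (271)⁴ / 2210 = 0.554.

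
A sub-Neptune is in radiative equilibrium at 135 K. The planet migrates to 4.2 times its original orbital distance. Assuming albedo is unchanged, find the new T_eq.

T_eq ∝ L^(1/4) · d^(−1/2).
T′ = 135 / 4.2^(1/2) = 65.9 K.

T_eq ≈ 65.9 K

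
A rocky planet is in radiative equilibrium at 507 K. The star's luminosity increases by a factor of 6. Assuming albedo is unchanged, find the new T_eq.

T_eq ∝ L^(1/4) · d^(−1/2).
T′ = 507 × 6^(1/4) = 793 K.

T_eq ≈ 793 K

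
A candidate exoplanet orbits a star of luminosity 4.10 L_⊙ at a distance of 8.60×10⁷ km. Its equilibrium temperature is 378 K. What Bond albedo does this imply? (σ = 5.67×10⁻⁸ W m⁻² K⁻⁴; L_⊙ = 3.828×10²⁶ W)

A ≈ 0.73

d = 8.60×10⁷ km = 8.60×10¹⁰ m.
L = 4.10 × 3.828×10²⁶ = 1.57×10²⁷ W.
Flux: S = L/(4πd²) = 1.57×10²⁷/(4π×(8.60×10¹⁰)²) = 1.69×10⁴ W m⁻².
From T_eq⁴ = S(1−A)/(4σ): 1−A = 4σT_eq⁴/S.
1−A = 4 × 5.67×10⁻⁸ × (378)⁴ / 1.69×10⁴ = 0.274.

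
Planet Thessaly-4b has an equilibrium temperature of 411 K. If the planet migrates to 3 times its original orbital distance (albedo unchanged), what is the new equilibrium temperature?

T_eq ≈ 237 K

T_eq ∝ L^(1/4) · d^(−1/2).
T′ = 411 / 3^(1/2) = 237 K.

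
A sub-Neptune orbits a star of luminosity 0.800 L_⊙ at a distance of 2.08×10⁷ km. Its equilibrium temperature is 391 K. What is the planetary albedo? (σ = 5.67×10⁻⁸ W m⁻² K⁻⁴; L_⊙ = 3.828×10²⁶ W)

d = 2.08×10⁷ km = 2.08×10¹⁰ m.
L = 0.800 × 3.828×10²⁶ = 3.06×10²⁶ W.
Flux: S = L/(4πd²) = 3.06×10²⁶/(4π×(2.08×10¹⁰)²) = 5.63×10⁴ W m⁻².
From T_eq⁴ = S(1−A)/(4σ): 1−A = 4σT_eq⁴/S.
1−A = 4 × 5.67×10⁻⁸ × (391)⁴ / 5.63×10⁴ = 0.094.

A ≈ 0.91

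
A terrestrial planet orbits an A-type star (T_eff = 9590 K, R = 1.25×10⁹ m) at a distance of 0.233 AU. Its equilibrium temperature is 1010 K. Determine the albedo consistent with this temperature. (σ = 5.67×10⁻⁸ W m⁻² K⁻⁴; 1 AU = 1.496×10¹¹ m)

A ≈ 0.62

d = 0.233 AU = 3.49×10¹⁰ m.
L = 4πR_⋆²σT_⋆⁴ = 4π(1.25×10⁹)² × 5.67×10⁻⁸ × (9590)⁴ = 9.42×10²⁷ W.
S = L/(4πd²) = 6.17×10⁵ W m⁻².
From T_eq⁴ = S(1−A)/(4σ): 1−A = 4σT_eq⁴/S.
1−A = 4 × 5.67×10⁻⁸ × (1010)⁴ / 6.17×10⁵ = 0.383.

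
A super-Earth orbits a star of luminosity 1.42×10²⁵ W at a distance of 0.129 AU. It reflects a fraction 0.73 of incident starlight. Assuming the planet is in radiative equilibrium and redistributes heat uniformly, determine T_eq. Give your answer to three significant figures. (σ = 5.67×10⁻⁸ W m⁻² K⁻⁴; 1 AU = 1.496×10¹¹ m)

T_eq ≈ 245 K

d = 0.129 AU = 1.93×10¹⁰ m.
Flux: S = L/(4πd²) = 1.42×10²⁵/(4π×(1.93×10¹⁰)²) = 3030 W m⁻².
Energy balance: absorbed = emitted ⇒ πR²·S(1−A) = 4πR²·σT_eq⁴, so T_eq⁴ = S(1−A)/(4σ).
T_eq = [3030 × 0.27 / (4 × 5.67×10⁻⁸)]^(1/4) = (3.61×10⁹)^(1/4) = 245 K.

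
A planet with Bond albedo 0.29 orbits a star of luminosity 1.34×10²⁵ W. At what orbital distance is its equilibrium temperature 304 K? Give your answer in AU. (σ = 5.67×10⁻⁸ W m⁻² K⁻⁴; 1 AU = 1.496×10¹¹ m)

From T_eq⁴ = L(1−A)/(16πσd²): d = √[L(1−A)/(16πσT_eq⁴)].
d = √[1.34×10²⁵ × 0.71 / (16π × 5.67×10⁻⁸ × (304)⁴)] = 1.98×10¹⁰ m = 0.132 AU.

d ≈ 0.132 AU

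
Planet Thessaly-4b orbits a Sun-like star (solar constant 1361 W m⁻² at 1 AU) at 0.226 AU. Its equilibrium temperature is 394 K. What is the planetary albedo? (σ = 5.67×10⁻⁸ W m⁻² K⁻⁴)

A ≈ 0.79

Flux at 0.226 AU: S = 1361/0.226² = 2.66×10⁴ W m⁻².
From T_eq⁴ = S(1−A)/(4σ): 1−A = 4σT_eq⁴/S.
1−A = 4 × 5.67×10⁻⁸ × (394)⁴ / 2.66×10⁴ = 0.205.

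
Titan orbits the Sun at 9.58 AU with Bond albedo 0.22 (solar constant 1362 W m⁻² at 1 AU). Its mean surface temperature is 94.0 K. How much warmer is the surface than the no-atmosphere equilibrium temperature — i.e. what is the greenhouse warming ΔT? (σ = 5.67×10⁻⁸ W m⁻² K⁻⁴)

S = 1362/9.58² = 14.84 W m⁻².
T_eq = [S(1−A)/(4σ)]^(1/4) = [14.84×0.78/(4×5.67×10⁻⁸)]^(1/4) = 84.5 K.
ΔT = T_surf − T_eq = 94 − 84.5.

ΔT ≈ 9.5 K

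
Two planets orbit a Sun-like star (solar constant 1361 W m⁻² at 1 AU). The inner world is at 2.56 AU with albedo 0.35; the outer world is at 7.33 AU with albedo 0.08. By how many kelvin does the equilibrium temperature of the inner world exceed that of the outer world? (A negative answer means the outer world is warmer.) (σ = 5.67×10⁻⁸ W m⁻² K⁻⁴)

ΔT ≈ 55.5 K

T_eq = [S₀(1−A)/(4σd²)]^(1/4), so T ∝ (1−A)^(1/4) / √d.
T₁ = [1361×0.65/(4×5.67×10⁻⁸×2.56²)]^(1/4) = 156.19 K.
T₂ = [1361×0.92/(4×5.67×10⁻⁸×7.33²)]^(1/4) = 100.68 K.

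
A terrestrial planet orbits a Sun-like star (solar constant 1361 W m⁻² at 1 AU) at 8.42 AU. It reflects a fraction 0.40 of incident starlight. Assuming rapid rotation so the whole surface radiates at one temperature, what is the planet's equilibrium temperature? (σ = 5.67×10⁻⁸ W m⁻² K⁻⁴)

T_eq ≈ 84.4 K

Flux at 8.42 AU: S = 1361/8.42² = 19.2 W m⁻².
Energy balance: absorbed = emitted ⇒ πR²·S(1−A) = 4πR²·σT_eq⁴, so T_eq⁴ = S(1−A)/(4σ).
T_eq = [19.2 × 0.60 / (4 × 5.67×10⁻⁸)]^(1/4) = (5.08×10⁷)^(1/4) = 84.4 K.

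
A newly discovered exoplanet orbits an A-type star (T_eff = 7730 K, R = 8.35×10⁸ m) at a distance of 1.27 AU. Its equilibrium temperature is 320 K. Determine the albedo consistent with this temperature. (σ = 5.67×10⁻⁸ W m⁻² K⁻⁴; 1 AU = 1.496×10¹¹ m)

d = 1.27 AU = 1.90×10¹¹ m.
L = 4πR_⋆²σT_⋆⁴ = 4π(8.35×10⁸)² × 5.67×10⁻⁸ × (7730)⁴ = 1.77×10²⁷ W.
S = L/(4πd²) = 3910 W m⁻².
From T_eq⁴ = S(1−A)/(4σ): 1−A = 4σT_eq⁴/S.
1−A = 4 × 5.67×10⁻⁸ × (320)⁴ / 3910 = 0.608.

A ≈ 0.39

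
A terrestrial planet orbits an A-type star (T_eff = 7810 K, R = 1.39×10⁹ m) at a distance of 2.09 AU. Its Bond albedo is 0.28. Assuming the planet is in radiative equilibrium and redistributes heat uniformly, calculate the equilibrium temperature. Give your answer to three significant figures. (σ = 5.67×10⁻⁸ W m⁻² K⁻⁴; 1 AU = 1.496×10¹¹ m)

T_eq ≈ 339 K

d = 2.09 AU = 3.13×10¹¹ m.
L = 4πR_⋆²σT_⋆⁴ = 4π(1.39×10⁹)² × 5.67×10⁻⁸ × (7810)⁴ = 5.12×10²⁷ W.
S = L/(4πd²) = 4170 W m⁻².
Energy balance: absorbed = emitted ⇒ πR²·S(1−A) = 4πR²·σT_eq⁴, so T_eq⁴ = S(1−A)/(4σ).
T_eq = [4170 × 0.72 / (4 × 5.67×10⁻⁸)]^(1/4) = (1.32×10¹⁰)^(1/4) = 339 K.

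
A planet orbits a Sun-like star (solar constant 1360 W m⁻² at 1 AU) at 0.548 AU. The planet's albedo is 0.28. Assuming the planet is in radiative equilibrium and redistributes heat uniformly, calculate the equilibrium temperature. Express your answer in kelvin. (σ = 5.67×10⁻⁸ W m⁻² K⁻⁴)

Flux at 0.548 AU: S = 1360/0.548² = 4530 W m⁻².
Energy balance: absorbed = emitted ⇒ πR²·S(1−A) = 4πR²·σT_eq⁴, so T_eq⁴ = S(1−A)/(4σ).
T_eq = [4530 × 0.72 / (4 × 5.67×10⁻⁸)]^(1/4) = (1.44×10¹⁰)^(1/4) = 346 K.

T_eq ≈ 346 K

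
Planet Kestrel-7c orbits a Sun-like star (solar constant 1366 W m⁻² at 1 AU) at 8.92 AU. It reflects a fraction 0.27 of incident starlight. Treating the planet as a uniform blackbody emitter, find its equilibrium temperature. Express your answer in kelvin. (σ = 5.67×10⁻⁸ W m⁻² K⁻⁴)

T_eq ≈ 86.2 K

Flux at 8.92 AU: S = 1366/8.92² = 17.2 W m⁻².
Energy balance: absorbed = emitted ⇒ πR²·S(1−A) = 4πR²·σT_eq⁴, so T_eq⁴ = S(1−A)/(4σ).
T_eq = [17.2 × 0.73 / (4 × 5.67×10⁻⁸)]^(1/4) = (5.53×10⁷)^(1/4) = 86.2 K.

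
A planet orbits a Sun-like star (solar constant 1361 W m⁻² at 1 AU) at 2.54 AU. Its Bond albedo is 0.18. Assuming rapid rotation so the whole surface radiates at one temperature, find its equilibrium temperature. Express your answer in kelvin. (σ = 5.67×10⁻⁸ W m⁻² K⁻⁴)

Flux at 2.54 AU: S = 1361/2.54² = 211 W m⁻².
Energy balance: absorbed = emitted ⇒ πR²·S(1−A) = 4πR²·σT_eq⁴, so T_eq⁴ = S(1−A)/(4σ).
T_eq = [211 × 0.82 / (4 × 5.67×10⁻⁸)]^(1/4) = (7.63×10⁸)^(1/4) = 166 K.

T_eq ≈ 166 K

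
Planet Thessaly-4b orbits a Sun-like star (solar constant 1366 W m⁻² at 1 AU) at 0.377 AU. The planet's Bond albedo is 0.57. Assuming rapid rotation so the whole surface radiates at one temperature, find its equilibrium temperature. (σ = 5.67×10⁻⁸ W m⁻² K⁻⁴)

Flux at 0.377 AU: S = 1366/0.377² = 9610 W m⁻².
Energy balance: absorbed = emitted ⇒ πR²·S(1−A) = 4πR²·σT_eq⁴, so T_eq⁴ = S(1−A)/(4σ).
T_eq = [9610 × 0.43 / (4 × 5.67×10⁻⁸)]^(1/4) = (1.82×10¹⁰)^(1/4) = 367 K.

T_eq ≈ 367 K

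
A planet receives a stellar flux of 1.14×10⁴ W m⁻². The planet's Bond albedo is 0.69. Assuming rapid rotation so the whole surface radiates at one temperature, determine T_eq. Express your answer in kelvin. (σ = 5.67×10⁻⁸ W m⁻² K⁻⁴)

Energy balance: absorbed = emitted ⇒ πR²·S(1−A) = 4πR²·σT_eq⁴, so T_eq⁴ = S(1−A)/(4σ).
T_eq = [1.14×10⁴ × 0.31 / (4 × 5.67×10⁻⁸)]^(1/4) = (1.56×10¹⁰)^(1/4) = 353 K.

T_eq ≈ 353 K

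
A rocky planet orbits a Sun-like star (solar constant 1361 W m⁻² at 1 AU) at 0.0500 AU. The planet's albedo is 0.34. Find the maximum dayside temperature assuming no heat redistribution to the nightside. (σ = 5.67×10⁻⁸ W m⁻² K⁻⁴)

T_ss ≈ 1590 K

Flux at 0.0500 AU: S = 1361/0.0500² = 5.44×10⁵ W m⁻².
With no redistribution each surface element balances locally: S(1−A) = σT⁴.
T = [5.44×10⁵ × 0.66 / 5.67×10⁻⁸]^(1/4) = (6.34×10¹²)^(1/4) = 1590 K.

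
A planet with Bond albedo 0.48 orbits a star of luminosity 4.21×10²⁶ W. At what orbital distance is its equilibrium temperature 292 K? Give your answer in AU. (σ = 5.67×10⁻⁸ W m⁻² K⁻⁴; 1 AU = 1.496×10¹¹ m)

d ≈ 0.687 AU

From T_eq⁴ = L(1−A)/(16πσd²): d = √[L(1−A)/(16πσT_eq⁴)].
d = √[4.21×10²⁶ × 0.52 / (16π × 5.67×10⁻⁸ × (292)⁴)] = 1.03×10¹¹ m = 0.687 AU.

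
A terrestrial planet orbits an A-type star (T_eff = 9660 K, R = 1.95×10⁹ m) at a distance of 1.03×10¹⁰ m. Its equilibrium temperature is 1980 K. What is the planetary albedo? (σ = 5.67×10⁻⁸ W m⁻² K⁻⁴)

L = 4πR_⋆²σT_⋆⁴ = 4π(1.95×10⁹)² × 5.67×10⁻⁸ × (9660)⁴ = 2.36×10²⁸ W.
S = L/(4πd²) = 1.77×10⁷ W m⁻².
From T_eq⁴ = S(1−A)/(4σ): 1−A = 4σT_eq⁴/S.
1−A = 4 × 5.67×10⁻⁸ × (1980)⁴ / 1.77×10⁷ = 0.197.

A ≈ 0.80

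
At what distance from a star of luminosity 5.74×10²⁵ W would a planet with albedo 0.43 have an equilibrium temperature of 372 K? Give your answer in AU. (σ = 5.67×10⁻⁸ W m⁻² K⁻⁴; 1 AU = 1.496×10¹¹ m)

From T_eq⁴ = L(1−A)/(16πσd²): d = √[L(1−A)/(16πσT_eq⁴)].
d = √[5.74×10²⁵ × 0.57 / (16π × 5.67×10⁻⁸ × (372)⁴)] = 2.45×10¹⁰ m = 0.164 AU.

d ≈ 0.164 AU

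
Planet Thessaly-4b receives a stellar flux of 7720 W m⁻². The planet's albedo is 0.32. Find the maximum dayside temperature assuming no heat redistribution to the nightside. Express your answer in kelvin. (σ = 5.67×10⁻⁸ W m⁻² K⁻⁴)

With no redistribution each surface element balances locally: S(1−A) = σT⁴.
T = [7720 × 0.68 / 5.67×10⁻⁸]^(1/4) = (9.26×10¹⁰)^(1/4) = 552 K.

T_ss ≈ 552 K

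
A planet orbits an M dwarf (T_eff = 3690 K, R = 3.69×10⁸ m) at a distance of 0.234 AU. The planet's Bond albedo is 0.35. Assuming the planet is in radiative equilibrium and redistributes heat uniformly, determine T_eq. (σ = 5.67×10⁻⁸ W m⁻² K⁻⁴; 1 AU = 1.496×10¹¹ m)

d = 0.234 AU = 3.50×10¹⁰ m.
L = 4πR_⋆²σT_⋆⁴ = 4π(3.69×10⁸)² × 5.67×10⁻⁸ × (3690)⁴ = 1.80×10²⁵ W.
S = L/(4πd²) = 1170 W m⁻².
Energy balance: absorbed = emitted ⇒ πR²·S(1−A) = 4πR²·σT_eq⁴, so T_eq⁴ = S(1−A)/(4σ).
T_eq = [1170 × 0.65 / (4 × 5.67×10⁻⁸)]^(1/4) = (3.35×10⁹)^(1/4) = 241 K.

T_eq ≈ 241 K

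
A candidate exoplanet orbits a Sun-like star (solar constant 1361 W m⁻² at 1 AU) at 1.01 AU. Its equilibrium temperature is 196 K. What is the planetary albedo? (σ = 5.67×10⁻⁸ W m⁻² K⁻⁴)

Flux at 1.01 AU: S = 1361/1.01² = 1330 W m⁻².
From T_eq⁴ = S(1−A)/(4σ): 1−A = 4σT_eq⁴/S.
1−A = 4 × 5.67×10⁻⁸ × (196)⁴ / 1330 = 0.251.

A ≈ 0.75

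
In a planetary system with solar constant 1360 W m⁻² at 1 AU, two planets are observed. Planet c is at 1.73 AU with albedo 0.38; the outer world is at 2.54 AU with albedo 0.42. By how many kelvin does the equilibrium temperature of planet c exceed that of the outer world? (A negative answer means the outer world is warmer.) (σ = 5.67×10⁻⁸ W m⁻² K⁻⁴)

ΔT ≈ 35.4 K

T_eq = [S₀(1−A)/(4σd²)]^(1/4), so T ∝ (1−A)^(1/4) / √d.
T₁ = [1360×0.62/(4×5.67×10⁻⁸×1.73²)]^(1/4) = 187.74 K.
T₂ = [1360×0.58/(4×5.67×10⁻⁸×2.54²)]^(1/4) = 152.38 K.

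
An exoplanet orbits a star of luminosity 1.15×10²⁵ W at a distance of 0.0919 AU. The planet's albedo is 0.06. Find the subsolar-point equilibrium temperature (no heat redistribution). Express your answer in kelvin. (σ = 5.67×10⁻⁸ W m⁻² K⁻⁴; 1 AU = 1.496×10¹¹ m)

T_ss ≈ 532 K

d = 0.0919 AU = 1.37×10¹⁰ m.
Flux: S = L/(4πd²) = 1.15×10²⁵/(4π×(1.37×10¹⁰)²) = 4840 W m⁻².
At the subsolar point the surface absorbs S(1−A) and emits σT⁴ per unit area — no factor of 4, since only the local patch is in balance.
T = [4840 × 0.94 / 5.67×10⁻⁸]^(1/4) = (8.03×10¹⁰)^(1/4) = 532 K.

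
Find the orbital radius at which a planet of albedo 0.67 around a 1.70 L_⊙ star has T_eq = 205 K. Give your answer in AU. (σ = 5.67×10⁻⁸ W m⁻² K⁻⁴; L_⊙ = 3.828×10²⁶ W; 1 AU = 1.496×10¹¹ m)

d ≈ 1.38 AU

L = 1.70 × 3.828×10²⁶ = 6.51×10²⁶ W.
From T_eq⁴ = L(1−A)/(16πσd²): d = √[L(1−A)/(16πσT_eq⁴)].
d = √[6.51×10²⁶ × 0.33 / (16π × 5.67×10⁻⁸ × (205)⁴)] = 2.07×10¹¹ m = 1.38 AU.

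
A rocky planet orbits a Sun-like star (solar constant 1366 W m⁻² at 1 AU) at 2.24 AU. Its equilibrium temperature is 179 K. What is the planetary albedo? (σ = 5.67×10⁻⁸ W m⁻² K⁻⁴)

Flux at 2.24 AU: S = 1366/2.24² = 272 W m⁻².
From T_eq⁴ = S(1−A)/(4σ): 1−A = 4σT_eq⁴/S.
1−A = 4 × 5.67×10⁻⁸ × (179)⁴ / 272 = 0.855.

A ≈ 0.14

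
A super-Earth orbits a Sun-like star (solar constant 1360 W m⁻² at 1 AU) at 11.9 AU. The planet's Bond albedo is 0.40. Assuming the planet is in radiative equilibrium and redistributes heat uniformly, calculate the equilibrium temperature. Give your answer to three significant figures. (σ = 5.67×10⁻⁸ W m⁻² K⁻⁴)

Flux at 11.9 AU: S = 1360/11.9² = 9.60 W m⁻².
Energy balance: absorbed = emitted ⇒ πR²·S(1−A) = 4πR²·σT_eq⁴, so T_eq⁴ = S(1−A)/(4σ).
T_eq = [9.60 × 0.60 / (4 × 5.67×10⁻⁸)]^(1/4) = (2.54×10⁷)^(1/4) = 71.0 K.

T_eq ≈ 71.0 K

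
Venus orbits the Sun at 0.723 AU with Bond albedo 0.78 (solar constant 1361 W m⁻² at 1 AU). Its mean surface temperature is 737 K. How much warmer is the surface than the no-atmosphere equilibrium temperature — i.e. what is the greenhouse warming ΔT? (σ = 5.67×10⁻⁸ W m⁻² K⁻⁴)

ΔT ≈ 512.8 K

S = 1361/0.723² = 2604 W m⁻².
T_eq = [S(1−A)/(4σ)]^(1/4) = [2604×0.22/(4×5.67×10⁻⁸)]^(1/4) = 224.2 K.
ΔT = T_surf − T_eq = 737 − 224.2.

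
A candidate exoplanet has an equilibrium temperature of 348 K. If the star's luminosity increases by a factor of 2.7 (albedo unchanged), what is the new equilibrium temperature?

T_eq ≈ 446 K

T_eq ∝ L^(1/4) · d^(−1/2).
T′ = 348 × 2.7^(1/4) = 446 K.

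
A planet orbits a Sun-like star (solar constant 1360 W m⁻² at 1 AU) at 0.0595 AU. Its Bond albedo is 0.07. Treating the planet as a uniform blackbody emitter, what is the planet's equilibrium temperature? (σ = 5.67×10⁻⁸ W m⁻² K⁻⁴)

T_eq ≈ 1120 K

Flux at 0.0595 AU: S = 1360/0.0595² = 3.84×10⁵ W m⁻².
Energy balance: absorbed = emitted ⇒ πR²·S(1−A) = 4πR²·σT_eq⁴, so T_eq⁴ = S(1−A)/(4σ).
T_eq = [3.84×10⁵ × 0.93 / (4 × 5.67×10⁻⁸)]^(1/4) = (1.58×10¹²)^(1/4) = 1120 K.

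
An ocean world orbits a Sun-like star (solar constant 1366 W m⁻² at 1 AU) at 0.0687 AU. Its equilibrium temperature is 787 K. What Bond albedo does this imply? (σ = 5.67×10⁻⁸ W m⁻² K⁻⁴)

A ≈ 0.70

Flux at 0.0687 AU: S = 1366/0.0687² = 2.89×10⁵ W m⁻².
From T_eq⁴ = S(1−A)/(4σ): 1−A = 4σT_eq⁴/S.
1−A = 4 × 5.67×10⁻⁸ × (787)⁴ / 2.89×10⁵ = 0.301.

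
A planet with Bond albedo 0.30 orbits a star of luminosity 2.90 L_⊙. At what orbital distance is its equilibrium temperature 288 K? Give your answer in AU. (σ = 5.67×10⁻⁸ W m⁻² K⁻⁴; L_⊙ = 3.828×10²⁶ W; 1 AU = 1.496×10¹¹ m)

d ≈ 1.33 AU

L = 2.90 × 3.828×10²⁶ = 1.11×10²⁷ W.
From T_eq⁴ = L(1−A)/(16πσd²): d = √[L(1−A)/(16πσT_eq⁴)].
d = √[1.11×10²⁷ × 0.70 / (16π × 5.67×10⁻⁸ × (288)⁴)] = 1.99×10¹¹ m = 1.33 AU.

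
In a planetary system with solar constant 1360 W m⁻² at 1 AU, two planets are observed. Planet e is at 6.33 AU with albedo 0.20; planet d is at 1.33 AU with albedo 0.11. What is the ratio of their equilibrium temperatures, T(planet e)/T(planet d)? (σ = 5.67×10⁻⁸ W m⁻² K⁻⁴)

T₁/T₂ ≈ 0.446

T_eq = [S₀(1−A)/(4σd²)]^(1/4), so T ∝ (1−A)^(1/4) / √d.
T₁ = [1360×0.80/(4×5.67×10⁻⁸×6.33²)]^(1/4) = 104.60 K.
T₂ = [1360×0.89/(4×5.67×10⁻⁸×1.33²)]^(1/4) = 234.37 K.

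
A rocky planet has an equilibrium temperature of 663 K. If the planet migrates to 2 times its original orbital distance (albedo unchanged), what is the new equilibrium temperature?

T_eq ≈ 469 K

T_eq ∝ L^(1/4) · d^(−1/2).
T′ = 663 / 2^(1/2) = 469 K.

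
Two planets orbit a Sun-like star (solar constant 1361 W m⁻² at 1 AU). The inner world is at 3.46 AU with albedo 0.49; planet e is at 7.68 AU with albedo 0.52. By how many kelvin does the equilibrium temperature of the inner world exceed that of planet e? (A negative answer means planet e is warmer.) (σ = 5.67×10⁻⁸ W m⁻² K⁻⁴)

ΔT ≈ 42.9 K

T_eq = [S₀(1−A)/(4σd²)]^(1/4), so T ∝ (1−A)^(1/4) / √d.
T₁ = [1361×0.51/(4×5.67×10⁻⁸×3.46²)]^(1/4) = 126.45 K.
T₂ = [1361×0.48/(4×5.67×10⁻⁸×7.68²)]^(1/4) = 83.60 K.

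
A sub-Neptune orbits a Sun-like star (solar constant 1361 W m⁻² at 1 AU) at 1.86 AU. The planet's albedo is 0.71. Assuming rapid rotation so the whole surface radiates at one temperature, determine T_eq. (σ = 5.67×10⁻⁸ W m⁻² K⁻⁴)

T_eq ≈ 150 K

Flux at 1.86 AU: S = 1361/1.86² = 393 W m⁻².
Energy balance: absorbed = emitted ⇒ πR²·S(1−A) = 4πR²·σT_eq⁴, so T_eq⁴ = S(1−A)/(4σ).
T_eq = [393 × 0.29 / (4 × 5.67×10⁻⁸)]^(1/4) = (5.03×10⁸)^(1/4) = 150 K.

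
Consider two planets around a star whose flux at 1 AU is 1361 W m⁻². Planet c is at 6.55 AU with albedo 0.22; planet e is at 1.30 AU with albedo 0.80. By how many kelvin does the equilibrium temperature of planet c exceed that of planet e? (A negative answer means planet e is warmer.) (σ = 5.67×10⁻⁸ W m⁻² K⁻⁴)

T_eq = [S₀(1−A)/(4σd²)]^(1/4), so T ∝ (1−A)^(1/4) / √d.
T₁ = [1361×0.78/(4×5.67×10⁻⁸×6.55²)]^(1/4) = 102.20 K.
T₂ = [1361×0.20/(4×5.67×10⁻⁸×1.30²)]^(1/4) = 163.24 K.

ΔT ≈ -61.0 K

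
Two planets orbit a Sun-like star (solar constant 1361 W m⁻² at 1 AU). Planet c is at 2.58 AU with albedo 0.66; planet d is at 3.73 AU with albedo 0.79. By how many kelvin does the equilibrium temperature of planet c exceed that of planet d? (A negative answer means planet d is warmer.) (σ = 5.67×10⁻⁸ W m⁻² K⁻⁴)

T_eq = [S₀(1−A)/(4σd²)]^(1/4), so T ∝ (1−A)^(1/4) / √d.
T₁ = [1361×0.34/(4×5.67×10⁻⁸×2.58²)]^(1/4) = 132.32 K.
T₂ = [1361×0.21/(4×5.67×10⁻⁸×3.73²)]^(1/4) = 97.56 K.

ΔT ≈ 34.8 K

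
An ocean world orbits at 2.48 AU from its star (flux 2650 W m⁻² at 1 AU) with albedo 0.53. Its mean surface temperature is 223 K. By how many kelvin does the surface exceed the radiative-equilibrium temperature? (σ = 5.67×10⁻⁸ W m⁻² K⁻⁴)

ΔT ≈ 50.1 K

S = 2650/2.48² = 430.9 W m⁻².
T_eq = [S(1−A)/(4σ)]^(1/4) = [430.9×0.47/(4×5.67×10⁻⁸)]^(1/4) = 172.9 K.
ΔT = T_surf − T_eq = 223 − 172.9.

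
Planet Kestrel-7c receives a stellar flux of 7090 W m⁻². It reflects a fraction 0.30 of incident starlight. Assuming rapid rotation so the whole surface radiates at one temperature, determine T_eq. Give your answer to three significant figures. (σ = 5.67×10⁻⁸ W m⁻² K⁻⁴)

Energy balance: absorbed = emitted ⇒ πR²·S(1−A) = 4πR²·σT_eq⁴, so T_eq⁴ = S(1−A)/(4σ).
T_eq = [7090 × 0.70 / (4 × 5.67×10⁻⁸)]^(1/4) = (2.19×10¹⁰)^(1/4) = 385 K.

T_eq ≈ 385 K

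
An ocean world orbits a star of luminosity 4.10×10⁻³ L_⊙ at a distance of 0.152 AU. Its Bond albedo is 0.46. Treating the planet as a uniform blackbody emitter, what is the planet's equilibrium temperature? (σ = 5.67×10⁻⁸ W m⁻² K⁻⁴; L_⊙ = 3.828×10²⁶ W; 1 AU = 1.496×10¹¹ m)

d = 0.152 AU = 2.27×10¹⁰ m.
L = 4.10×10⁻³ × 3.828×10²⁶ = 1.57×10²⁴ W.
Flux: S = L/(4πd²) = 1.57×10²⁴/(4π×(2.27×10¹⁰)²) = 242 W m⁻².
Energy balance: absorbed = emitted ⇒ πR²·S(1−A) = 4πR²·σT_eq⁴, so T_eq⁴ = S(1−A)/(4σ).
T_eq = [242 × 0.54 / (4 × 5.67×10⁻⁸)]^(1/4) = (5.75×10⁸)^(1/4) = 155 K.

T_eq ≈ 155 K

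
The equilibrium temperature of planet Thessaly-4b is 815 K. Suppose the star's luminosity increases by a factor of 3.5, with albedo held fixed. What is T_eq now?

T_eq ∝ L^(1/4) · d^(−1/2).
T′ = 815 × 3.5^(1/4) = 1110 K.

T_eq ≈ 1110 K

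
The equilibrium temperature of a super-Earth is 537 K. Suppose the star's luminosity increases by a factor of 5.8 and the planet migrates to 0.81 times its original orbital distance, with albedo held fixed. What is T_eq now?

T_eq ≈ 926 K

T_eq ∝ L^(1/4) · d^(−1/2).
T′ = 537 × 5.8^(1/4) / 0.81^(1/2) = 926 K.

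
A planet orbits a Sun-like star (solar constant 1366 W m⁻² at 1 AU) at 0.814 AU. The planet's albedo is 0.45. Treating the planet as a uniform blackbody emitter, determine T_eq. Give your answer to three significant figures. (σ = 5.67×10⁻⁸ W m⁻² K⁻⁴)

Flux at 0.814 AU: S = 1366/0.814² = 2060 W m⁻².
Energy balance: absorbed = emitted ⇒ πR²·S(1−A) = 4πR²·σT_eq⁴, so T_eq⁴ = S(1−A)/(4σ).
T_eq = [2060 × 0.55 / (4 × 5.67×10⁻⁸)]^(1/4) = (5.00×10⁹)^(1/4) = 266 K.

T_eq ≈ 266 K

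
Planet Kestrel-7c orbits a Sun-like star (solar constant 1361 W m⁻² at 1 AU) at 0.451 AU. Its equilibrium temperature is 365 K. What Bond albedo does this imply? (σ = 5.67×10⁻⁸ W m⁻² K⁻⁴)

A ≈ 0.40

Flux at 0.451 AU: S = 1361/0.451² = 6690 W m⁻².
From T_eq⁴ = S(1−A)/(4σ): 1−A = 4σT_eq⁴/S.
1−A = 4 × 5.67×10⁻⁸ × (365)⁴ / 6690 = 0.602.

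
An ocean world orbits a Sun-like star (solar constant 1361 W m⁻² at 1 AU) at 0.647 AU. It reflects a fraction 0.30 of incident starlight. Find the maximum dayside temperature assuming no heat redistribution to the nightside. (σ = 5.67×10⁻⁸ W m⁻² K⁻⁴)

Flux at 0.647 AU: S = 1361/0.647² = 3250 W m⁻².
With no redistribution each surface element balances locally: S(1−A) = σT⁴.
T = [3250 × 0.70 / 5.67×10⁻⁸]^(1/4) = (4.01×10¹⁰)^(1/4) = 448 K.

T_ss ≈ 448 K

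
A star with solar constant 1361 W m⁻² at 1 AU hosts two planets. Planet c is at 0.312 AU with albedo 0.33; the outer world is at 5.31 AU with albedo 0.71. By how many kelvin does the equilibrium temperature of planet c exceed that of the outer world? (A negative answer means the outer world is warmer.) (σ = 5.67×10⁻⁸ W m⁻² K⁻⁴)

T_eq = [S₀(1−A)/(4σd²)]^(1/4), so T ∝ (1−A)^(1/4) / √d.
T₁ = [1361×0.67/(4×5.67×10⁻⁸×0.312²)]^(1/4) = 450.81 K.
T₂ = [1361×0.29/(4×5.67×10⁻⁸×5.31²)]^(1/4) = 88.64 K.

ΔT ≈ 362.2 K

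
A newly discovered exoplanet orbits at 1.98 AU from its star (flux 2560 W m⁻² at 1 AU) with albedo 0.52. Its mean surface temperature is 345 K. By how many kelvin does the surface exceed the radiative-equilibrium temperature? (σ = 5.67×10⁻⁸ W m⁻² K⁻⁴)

ΔT ≈ 152.2 K

S = 2560/1.98² = 653.0 W m⁻².
T_eq = [S(1−A)/(4σ)]^(1/4) = [653.0×0.48/(4×5.67×10⁻⁸)]^(1/4) = 192.8 K.
ΔT = T_surf − T_eq = 345 − 192.8.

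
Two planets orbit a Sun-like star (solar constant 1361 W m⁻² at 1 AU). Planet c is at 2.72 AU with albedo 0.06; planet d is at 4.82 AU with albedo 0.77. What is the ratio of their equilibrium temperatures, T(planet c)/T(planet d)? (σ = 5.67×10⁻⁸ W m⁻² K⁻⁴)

T_eq = [S₀(1−A)/(4σd²)]^(1/4), so T ∝ (1−A)^(1/4) / √d.
T₁ = [1361×0.94/(4×5.67×10⁻⁸×2.72²)]^(1/4) = 166.17 K.
T₂ = [1361×0.23/(4×5.67×10⁻⁸×4.82²)]^(1/4) = 87.79 K.

T₁/T₂ ≈ 1.893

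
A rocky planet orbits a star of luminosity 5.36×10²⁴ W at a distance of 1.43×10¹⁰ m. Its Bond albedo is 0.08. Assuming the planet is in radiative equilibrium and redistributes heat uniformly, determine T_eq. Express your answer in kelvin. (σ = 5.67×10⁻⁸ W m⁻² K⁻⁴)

Flux: S = L/(4πd²) = 5.36×10²⁴/(4π×(1.43×10¹⁰)²) = 2090 W m⁻².
Energy balance: absorbed = emitted ⇒ πR²·S(1−A) = 4πR²·σT_eq⁴, so T_eq⁴ = S(1−A)/(4σ).
T_eq = [2090 × 0.92 / (4 × 5.67×10⁻⁸)]^(1/4) = (8.46×10⁹)^(1/4) = 303 K.

T_eq ≈ 303 K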